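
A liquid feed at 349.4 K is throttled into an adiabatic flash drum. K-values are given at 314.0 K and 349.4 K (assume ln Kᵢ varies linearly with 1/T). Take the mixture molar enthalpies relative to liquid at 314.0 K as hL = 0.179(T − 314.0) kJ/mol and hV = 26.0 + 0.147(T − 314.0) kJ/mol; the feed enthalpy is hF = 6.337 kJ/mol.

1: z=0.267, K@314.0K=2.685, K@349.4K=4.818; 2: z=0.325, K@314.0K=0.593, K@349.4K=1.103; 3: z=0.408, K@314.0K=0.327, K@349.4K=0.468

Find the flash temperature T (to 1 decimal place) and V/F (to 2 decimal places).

T = 322.3 K, V/F = 0.19

Adiabatic flash: solve Rachford–Rice at each trial T, then check hF = ψ·hV(T) + (1−ψ)·hL(T).
  T = 314.0 K: K = (2.685, 0.593, 0.327), RR gives ψ = 0.045, H_out = 1.178 kJ/mol
  T = 349.4 K: K = (4.818, 1.103, 0.468), RR gives ψ = 0.637, H_out = 22.182 kJ/mol
  T = 331.7 K: K = (3.653, 0.822, 0.395), RR gives ψ = 0.340, H_out = 11.821 kJ/mol
  T = 322.9 K: K = (3.148, 0.702, 0.360), RR gives ψ = 0.199, H_out = 6.707 kJ/mol
  T = 318.4 K: K = (2.908, 0.645, 0.343), RR gives ψ = 0.124, H_out = 3.987 kJ/mol
  T = 320.6 K: K = (3.024, 0.673, 0.352), RR gives ψ = 0.161, H_out = 5.331 kJ/mol
Linear interpolation between T = 320.6 (H_out = 5.331) and T = 322.9 (H_out = 6.707) on hF = 6.337 gives T ≈ 322.3 K, at which ψ = 0.19.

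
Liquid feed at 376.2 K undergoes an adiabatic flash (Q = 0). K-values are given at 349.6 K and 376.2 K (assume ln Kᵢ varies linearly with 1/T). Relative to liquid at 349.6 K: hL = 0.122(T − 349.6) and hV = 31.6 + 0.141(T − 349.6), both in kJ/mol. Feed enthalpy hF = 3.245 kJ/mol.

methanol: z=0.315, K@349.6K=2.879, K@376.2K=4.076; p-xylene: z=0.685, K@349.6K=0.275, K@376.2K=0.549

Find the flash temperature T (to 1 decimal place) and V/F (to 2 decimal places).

Adiabatic flash: solve Rachford–Rice at each trial T, then check hF = ψ·hV(T) + (1−ψ)·hL(T).
  T = 349.6 K: K = (2.879, 0.275), RR gives ψ = 0.070, H_out = 2.210 kJ/mol
  T = 376.2 K: K = (4.076, 0.549), RR gives ψ = 0.476, H_out = 18.520 kJ/mol
  T = 362.9 K: K = (3.448, 0.394), RR gives ψ = 0.240, H_out = 9.251 kJ/mol
  T = 356.2 K: K = (3.154, 0.330), RR gives ψ = 0.152, H_out = 5.622 kJ/mol
  T = 352.9 K: K = (3.014, 0.301), RR gives ψ = 0.111, H_out = 3.911 kJ/mol
  T = 351.2 K: K = (2.944, 0.288), RR gives ψ = 0.090, H_out = 3.035 kJ/mol
Linear interpolation between T = 351.2 (H_out = 3.035) and T = 352.9 (H_out = 3.911) on hF = 3.245 gives T ≈ 351.6 K, at which ψ = 0.09.

T = 351.6 K, V/F = 0.09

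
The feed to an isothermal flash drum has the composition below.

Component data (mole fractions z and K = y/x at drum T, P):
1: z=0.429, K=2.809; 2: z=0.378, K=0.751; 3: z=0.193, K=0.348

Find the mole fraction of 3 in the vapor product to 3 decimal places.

y_3 = 0.123

Material balance + equilibrium reduce to Σ zᵢ(Kᵢ−1)/(1+ψ(Kᵢ−1)) = 0.
Check two-phase: ΣzᵢKᵢ = 1.556 > 1 and Σzᵢ/Kᵢ = 1.211 > 1, so g(0) = 0.556 > 0 and g(1) = -0.211 < 0.
Iterate (Newton) starting at ψ = 0.5:
  ψ = 0.500: g = 0.1133, g' = -0.598 → ψ = 0.689
  ψ = 0.689: g = 0.0032, g' = -0.583 → ψ = 0.695
Converged at ψ = 0.695.
Compositions from xᵢ = zᵢ/(1+ψ(Kᵢ−1)), yᵢ = Kᵢxᵢ:
  1: x = 0.190, y = 0.534
  2: x = 0.457, y = 0.343
  3: x = 0.353, y = 0.123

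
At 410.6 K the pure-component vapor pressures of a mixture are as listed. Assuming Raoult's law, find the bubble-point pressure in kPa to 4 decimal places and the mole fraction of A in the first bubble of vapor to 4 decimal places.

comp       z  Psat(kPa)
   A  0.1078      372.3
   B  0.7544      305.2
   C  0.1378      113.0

Pbub = 285.9482 kPa, y_A = 0.1404

At the bubble point ψ → 0, so ΣzᵢKᵢ = 1 with Kᵢ = Pᵢˢᵃᵗ/P ⇒ P = ΣzᵢPᵢˢᵃᵗ.
P = 0.1078·372.3 + 0.7544·305.2 + 0.1378·113.0 = 285.9482 kPa
yᵢ = zᵢPᵢˢᵃᵗ/P ⇒ y_A = 0.1078·372.3/285.9482 = 0.1404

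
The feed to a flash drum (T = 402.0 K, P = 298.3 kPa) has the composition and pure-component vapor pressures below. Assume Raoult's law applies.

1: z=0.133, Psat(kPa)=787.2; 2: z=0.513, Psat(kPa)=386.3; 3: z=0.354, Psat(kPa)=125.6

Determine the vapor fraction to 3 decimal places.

ψ = 0.401

Raoult's law: Kᵢ = Pᵢˢᵃᵗ/P = Pᵢˢᵃᵗ/298.3.
  K_1 = 787.2/298.3 = 2.63895, K_2 = 386.3/298.3 = 1.29501, K_3 = 125.6/298.3 = 0.42105
Iterate (Newton) starting at ψ = 0.5:
  ψ = 0.500: g = -0.0368, g' = -0.377 → ψ = 0.402
  ψ = 0.402: g = -0.0006, g' = -0.367 → ψ = 0.401
Converged at ψ = 0.401.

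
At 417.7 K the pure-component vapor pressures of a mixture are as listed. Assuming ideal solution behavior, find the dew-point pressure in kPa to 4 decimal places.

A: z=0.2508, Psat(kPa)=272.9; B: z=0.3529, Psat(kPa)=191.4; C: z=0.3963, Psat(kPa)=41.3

Pdew = 80.9163 kPa

At the dew point ψ → 1, so Σzᵢ/Kᵢ = 1 with Kᵢ = Pᵢˢᵃᵗ/P ⇒ 1/P = Σzᵢ/Pᵢˢᵃᵗ.
1/P = 0.2508/272.9 + 0.3529/191.4 + 0.3963/41.3 = 0.0123584 ⇒ P = 80.9163 kPa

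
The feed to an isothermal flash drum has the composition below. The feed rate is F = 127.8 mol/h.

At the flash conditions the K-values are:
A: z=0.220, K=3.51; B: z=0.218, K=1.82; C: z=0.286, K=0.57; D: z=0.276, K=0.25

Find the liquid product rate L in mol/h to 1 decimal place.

Material balance + equilibrium reduce to Σ zᵢ(Kᵢ−1)/(1+ψ(Kᵢ−1)) = 0.
Check two-phase: ΣzᵢKᵢ = 1.401 > 1 and Σzᵢ/Kᵢ = 1.788 > 1, so g(0) = 0.401 > 0 and g(1) = -0.788 < 0.
Newton iteration, ψ⁰ = 0.59:
  ψ = 0.590: g = -0.1930, g' = -0.886 → ψ = 0.372
  ψ = 0.372: g = -0.0111, g' = -0.830 → ψ = 0.359
Converged at ψ = 0.359.
Then V = ψ·F = 0.3588·127.8 = 45.9 mol/h and L = F − V = 81.9 mol/h.

L = 81.9 mol/h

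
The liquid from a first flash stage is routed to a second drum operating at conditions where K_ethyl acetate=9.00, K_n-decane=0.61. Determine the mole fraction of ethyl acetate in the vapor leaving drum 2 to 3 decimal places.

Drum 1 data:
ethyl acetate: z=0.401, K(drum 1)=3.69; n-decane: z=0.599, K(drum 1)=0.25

y_ethyl acetate (drum 2) = 0.418

Drum 1:
Let ψ₁ = V/F and solve Σ zᵢ(Kᵢ−1)/(1+ψ₁(Kᵢ−1)) = 0.
Check two-phase: ΣzᵢKᵢ = 1.629 > 1 and Σzᵢ/Kᵢ = 2.505 > 1, so g(0) = 0.629 > 0 and g(1) = -1.505 < 0.
Binary case is linear: z₁(K₁−1)(1+ψ₁(K₂−1)) + z₂(K₂−1)(1+ψ₁(K₁−1)) = 0
⇒ ψ₁ = [z₁(K₁−1)+z₂(K₂−1)] / [−(K₁−1)(K₂−1)] = 0.6294/2.0175 = 0.312
Drum-1 compositions:
  ethyl acetate: x = 0.218, y = 0.805
  n-decane: x = 0.782, y = 0.195
Drum-2 feed = drum-1 liquid: z₂ = (0.2180, 0.7820).
Drum 2:
Material balance + equilibrium reduce to Σ zᵢ(Kᵢ−1)/(1+ψ₂(Kᵢ−1)) = 0.
Feasibility: ΣzᵢKᵢ = 2.439, Σzᵢ/Kᵢ = 1.306 — both > 1, two phases present.
Binary case is linear: z₁(K₁−1)(1+ψ₂(K₂−1)) + z₂(K₂−1)(1+ψ₂(K₁−1)) = 0
⇒ ψ₂ = [z₁(K₁−1)+z₂(K₂−1)] / [−(K₁−1)(K₂−1)] = 1.4392/3.1200 = 0.461
  ethyl acetate: x = 0.046, y = 0.418
  n-decane: x = 0.954, y = 0.582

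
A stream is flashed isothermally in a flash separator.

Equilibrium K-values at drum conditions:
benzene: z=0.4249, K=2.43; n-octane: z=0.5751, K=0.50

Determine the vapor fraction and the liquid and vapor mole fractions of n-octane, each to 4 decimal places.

Material balance + equilibrium reduce to Σ zᵢ(Kᵢ−1)/(1+ψ(Kᵢ−1)) = 0.
Feasibility: ΣzᵢKᵢ = 1.3201, Σzᵢ/Kᵢ = 1.3251 — both > 1, two phases present.
Binary case is linear: z₁(K₁−1)(1+ψ(K₂−1)) + z₂(K₂−1)(1+ψ(K₁−1)) = 0
⇒ ψ = [z₁(K₁−1)+z₂(K₂−1)] / [−(K₁−1)(K₂−1)] = 0.32006/0.71500 = 0.4476
Compositions from xᵢ = zᵢ/(1+ψ(Kᵢ−1)), yᵢ = Kᵢxᵢ:
  benzene: x = 0.2591, y = 0.6295
  n-octane: x = 0.7409, y = 0.3705

ψ = 0.4476, x_n-octane = 0.7409, y_n-octane = 0.3705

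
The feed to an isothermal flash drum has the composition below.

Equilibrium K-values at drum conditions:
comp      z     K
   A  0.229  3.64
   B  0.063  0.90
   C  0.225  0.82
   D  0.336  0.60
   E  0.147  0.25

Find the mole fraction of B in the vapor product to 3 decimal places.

Let β = V/F and solve Σ zᵢ(Kᵢ−1)/(1+β(Kᵢ−1)) = 0.
g(0) = ΣzᵢKᵢ − 1 = 0.313 and g(1) = 1 − Σzᵢ/Kᵢ = -0.555, so a root lies in (0, 1).
Iterate (Newton) starting at β = 0.5:
  β = 0.500: g = -0.1350, g' = -0.602 → β = 0.276
  β = 0.276: g = 0.0107, g' = -0.743 → β = 0.290
Converged at β = 0.290.
Compositions from xᵢ = zᵢ/(1+β(Kᵢ−1)), yᵢ = Kᵢxᵢ:
  A: x = 0.130, y = 0.472
  B: x = 0.065, y = 0.058
  C: x = 0.237, y = 0.195
  D: x = 0.380, y = 0.228
  E: x = 0.188, y = 0.047

y_B = 0.058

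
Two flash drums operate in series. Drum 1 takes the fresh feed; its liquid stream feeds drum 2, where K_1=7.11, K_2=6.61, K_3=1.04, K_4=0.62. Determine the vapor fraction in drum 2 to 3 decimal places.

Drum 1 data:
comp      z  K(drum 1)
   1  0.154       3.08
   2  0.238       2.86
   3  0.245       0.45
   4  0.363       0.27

V/F (drum 2) = 0.857

Drum 1:
Rachford–Rice: g(ψ₁) = Σ zᵢ(Kᵢ−1)/(1+ψ₁(Kᵢ−1)) = 0.
g(0) = ΣzᵢKᵢ − 1 = 0.363 and g(1) = 1 − Σzᵢ/Kᵢ = -1.022, so a root lies in (0, 1).
Iterate (Newton) starting at ψ₁ = 0.51:
  ψ₁ = 0.510: g = -0.2268, g' = -1.008 → ψ₁ = 0.285
  ψ₁ = 0.285: g = -0.0039, g' = -1.027 → ψ₁ = 0.281
Converged at ψ₁ = 0.281.
Drum-1 compositions:
  1: x = 0.097, y = 0.299
  2: x = 0.156, y = 0.447
  3: x = 0.290, y = 0.130
  4: x = 0.457, y = 0.123
Drum-2 feed = drum-1 liquid: z₂ = (0.0972, 0.1563, 0.2898, 0.4567).
Drum 2:
Material balance + equilibrium reduce to Σ zᵢ(Kᵢ−1)/(1+ψ₂(Kᵢ−1)) = 0.
Feasibility: ΣzᵢKᵢ = 2.309, Σzᵢ/Kᵢ = 1.053 — both > 1, two phases present.
Newton–Raphson from ψ₂ = 0.39:
  ψ₂ = 0.390: g = 0.2582, g' = -0.892 → ψ₂ = 0.679
  ψ₂ = 0.679: g = 0.0748, g' = -0.470 → ψ₂ = 0.839
  ψ₂ = 0.839: g = 0.0071, g' = -0.390 → ψ₂ = 0.857
Converged at ψ₂ = 0.857.
  1: x = 0.016, y = 0.111
  2: x = 0.027, y = 0.178
  3: x = 0.280, y = 0.291
  4: x = 0.677, y = 0.420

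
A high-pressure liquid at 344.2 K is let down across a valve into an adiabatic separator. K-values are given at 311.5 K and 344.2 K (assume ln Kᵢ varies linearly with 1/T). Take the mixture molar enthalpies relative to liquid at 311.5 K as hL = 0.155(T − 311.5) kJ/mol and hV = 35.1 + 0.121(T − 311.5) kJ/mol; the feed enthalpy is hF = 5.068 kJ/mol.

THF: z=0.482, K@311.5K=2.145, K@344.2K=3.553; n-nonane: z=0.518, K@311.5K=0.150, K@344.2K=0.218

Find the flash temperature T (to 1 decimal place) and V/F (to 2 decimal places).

Adiabatic flash: solve Rachford–Rice at each trial T, then check hF = ψ·hV(T) + (1−ψ)·hL(T).
  T = 311.5 K: K = (2.145, 0.150), RR gives ψ = 0.115, H_out = 4.024 kJ/mol
  T = 344.2 K: K = (3.553, 0.218), RR gives ψ = 0.413, H_out = 19.122 kJ/mol
  T = 327.9 K: K = (2.798, 0.183), RR gives ψ = 0.302, H_out = 12.959 kJ/mol
  T = 319.7 K: K = (2.458, 0.166), RR gives ψ = 0.223, H_out = 9.023 kJ/mol
  T = 315.6 K: K = (2.298, 0.158), RR gives ψ = 0.173, H_out = 6.696 kJ/mol
  T = 313.6 K: K = (2.223, 0.154), RR gives ψ = 0.146, H_out = 5.443 kJ/mol
Linear interpolation between T = 311.5 (H_out = 4.024) and T = 313.6 (H_out = 5.443) on hF = 5.068 gives T ≈ 313.0 K, at which ψ = 0.14.

T = 313.0 K, V/F = 0.14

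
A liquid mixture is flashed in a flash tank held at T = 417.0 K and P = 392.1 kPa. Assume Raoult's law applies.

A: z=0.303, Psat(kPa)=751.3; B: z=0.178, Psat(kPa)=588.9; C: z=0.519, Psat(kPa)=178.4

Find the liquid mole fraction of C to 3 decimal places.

x_C = 0.581

Raoult's law: Kᵢ = Pᵢˢᵃᵗ/P = Pᵢˢᵃᵗ/392.1.
  K_A = 751.3/392.1 = 1.91609, K_B = 588.9/392.1 = 1.50191, K_C = 178.4/392.1 = 0.45499
Material balance + equilibrium reduce to Σ zᵢ(Kᵢ−1)/(1+V/F(Kᵢ−1)) = 0.
g(0) = ΣzᵢKᵢ − 1 = 0.084 and g(1) = 1 − Σzᵢ/Kᵢ = -0.417, so a root lies in (0, 1).
Newton–Raphson from V/F = 0.5:
  V/F = 0.500: g = -0.1270, g' = -0.440 → V/F = 0.211
  V/F = 0.211: g = -0.0062, g' = -0.412 → V/F = 0.196
Converged at V/F = 0.196.
Compositions from xᵢ = zᵢ/(1+V/F(Kᵢ−1)), yᵢ = Kᵢxᵢ:
  A: x = 0.257, y = 0.492
  B: x = 0.162, y = 0.243
  C: x = 0.581, y = 0.264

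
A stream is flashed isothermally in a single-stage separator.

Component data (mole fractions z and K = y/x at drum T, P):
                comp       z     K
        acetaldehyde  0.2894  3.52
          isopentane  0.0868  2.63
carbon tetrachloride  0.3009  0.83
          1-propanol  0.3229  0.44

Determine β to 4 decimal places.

β = 0.6557

Rachford–Rice: g(β) = Σ zᵢ(Kᵢ−1)/(1+β(Kᵢ−1)) = 0.
Feasibility: ΣzᵢKᵢ = 1.6388, Σzᵢ/Kᵢ = 1.2116 — both > 1, two phases present.
Iterate (Newton) starting at β = 0.59:
  β = 0.5900: g = 0.03848, g' = -0.5937 → β = 0.6548
  β = 0.6548: g = 0.00054, g' = -0.5791 → β = 0.6557
Converged at β = 0.6557.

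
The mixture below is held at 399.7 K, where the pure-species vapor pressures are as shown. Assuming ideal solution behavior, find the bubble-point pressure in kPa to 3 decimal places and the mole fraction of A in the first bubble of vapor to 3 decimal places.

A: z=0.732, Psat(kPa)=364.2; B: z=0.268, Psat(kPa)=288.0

At the bubble point ψ → 0, so ΣzᵢKᵢ = 1 with Kᵢ = Pᵢˢᵃᵗ/P ⇒ P = ΣzᵢPᵢˢᵃᵗ.
P = 0.732·364.2 + 0.268·288.0 = 343.778 kPa
yᵢ = zᵢPᵢˢᵃᵗ/P ⇒ y_A = 0.732·364.2/343.778 = 0.775

Pbub = 343.778 kPa, y_A = 0.775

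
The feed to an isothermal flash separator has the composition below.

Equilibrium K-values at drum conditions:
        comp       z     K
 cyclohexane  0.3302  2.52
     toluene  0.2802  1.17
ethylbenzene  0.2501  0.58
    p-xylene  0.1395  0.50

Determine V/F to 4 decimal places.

Material balance + equilibrium reduce to Σ zᵢ(Kᵢ−1)/(1+V/F(Kᵢ−1)) = 0.
Feasibility: ΣzᵢKᵢ = 1.3747, Σzᵢ/Kᵢ = 1.0807 — both > 1, two phases present.
Newton iteration, V/F⁰ = 0.5:
  V/F = 0.5000: g = 0.10311, g' = -0.3859 → V/F = 0.7672
  V/F = 0.7672: g = 0.00570, g' = -0.3568 → V/F = 0.7832
Converged at V/F = 0.7832.

V/F = 0.7832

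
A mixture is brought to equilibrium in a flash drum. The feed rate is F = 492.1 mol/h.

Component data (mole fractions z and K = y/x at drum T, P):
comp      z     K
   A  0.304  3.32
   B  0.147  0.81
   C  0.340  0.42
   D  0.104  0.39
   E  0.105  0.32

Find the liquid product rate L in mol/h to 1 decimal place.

Rachford–Rice: g(ψ) = Σ zᵢ(Kᵢ−1)/(1+ψ(Kᵢ−1)) = 0.
Check two-phase: ΣzᵢKᵢ = 1.345 > 1 and Σzᵢ/Kᵢ = 1.677 > 1, so g(0) = 0.345 > 0 and g(1) = -0.677 < 0.
Iterate (Newton) starting at ψ = 0.35:
  ψ = 0.350: g = -0.0625, g' = -0.831 → ψ = 0.275
  ψ = 0.275: g = 0.0026, g' = -0.907 → ψ = 0.278
Converged at ψ = 0.278.
Then V = ψ·F = 0.2777·492.1 = 136.6 mol/h and L = F − V = 355.5 mol/h.

L = 355.5 mol/h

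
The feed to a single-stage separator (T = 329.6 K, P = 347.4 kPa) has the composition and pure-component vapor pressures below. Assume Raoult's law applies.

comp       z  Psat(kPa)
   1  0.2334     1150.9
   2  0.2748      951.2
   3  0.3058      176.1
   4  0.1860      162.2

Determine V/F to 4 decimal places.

Raoult's law: Kᵢ = Pᵢˢᵃᵗ/P = Pᵢˢᵃᵗ/347.4.
  K_1 = 1150.9/347.4 = 3.312896, K_2 = 951.2/347.4 = 2.738054, K_3 = 176.1/347.4 = 0.506908, K_4 = 162.2/347.4 = 0.466897
Rachford–Rice: g(V/F) = Σ zᵢ(Kᵢ−1)/(1+V/F(Kᵢ−1)) = 0.
Check two-phase: ΣzᵢKᵢ = 1.7675 > 1 and Σzᵢ/Kᵢ = 1.1725 > 1, so g(0) = 0.7675 > 0 and g(1) = -0.1725 < 0.
Iterate (Newton) starting at V/F = 0.5:
  V/F = 0.5000: g = 0.17055, g' = -0.7354 → V/F = 0.7319
  V/F = 0.7319: g = 0.01213, g' = -0.6572 → V/F = 0.7504
Converged at V/F = 0.7504.

V/F = 0.7504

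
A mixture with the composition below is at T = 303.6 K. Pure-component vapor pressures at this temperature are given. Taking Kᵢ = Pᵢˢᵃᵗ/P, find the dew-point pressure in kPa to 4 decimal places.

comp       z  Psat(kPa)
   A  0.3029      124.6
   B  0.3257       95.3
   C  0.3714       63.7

Pdew = 85.6233 kPa

At the dew point ψ → 1, so Σzᵢ/Kᵢ = 1 with Kᵢ = Pᵢˢᵃᵗ/P ⇒ 1/P = Σzᵢ/Pᵢˢᵃᵗ.
1/P = 0.3029/124.6 + 0.3257/95.3 + 0.3714/63.7 = 0.0116791 ⇒ P = 85.6233 kPa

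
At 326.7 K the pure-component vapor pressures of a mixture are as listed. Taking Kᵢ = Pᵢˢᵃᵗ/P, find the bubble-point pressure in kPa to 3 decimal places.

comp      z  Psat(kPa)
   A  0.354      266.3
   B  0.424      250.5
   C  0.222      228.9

Pbub = 251.298 kPa

At the bubble point ψ → 0, so ΣzᵢKᵢ = 1 with Kᵢ = Pᵢˢᵃᵗ/P ⇒ P = ΣzᵢPᵢˢᵃᵗ.
P = 0.354·266.3 + 0.424·250.5 + 0.222·228.9 = 251.298 kPa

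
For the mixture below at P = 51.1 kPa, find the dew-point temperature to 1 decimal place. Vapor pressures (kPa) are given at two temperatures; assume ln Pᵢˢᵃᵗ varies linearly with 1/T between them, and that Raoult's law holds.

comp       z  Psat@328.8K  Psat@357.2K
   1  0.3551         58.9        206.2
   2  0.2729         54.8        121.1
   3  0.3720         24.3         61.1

T = 337.0 K

Dew-point temperature: Σzᵢ·P/Pᵢˢᵃᵗ(T) = 1. Interpolate ln Pᵢˢᵃᵗ = aᵢ + bᵢ/T.
  T = 328.8 K: ΣzᵢP/Pᵢˢᵃᵗ = 1.3448
  T = 357.2 K: ΣzᵢP/Pᵢˢᵃᵗ = 0.5143
  T = 343.0 K: ΣzᵢP/Pᵢˢᵃᵗ = 0.8128
  T = 335.9 K: ΣzᵢP/Pᵢˢᵃᵗ = 1.0391
  T = 339.4 K: ΣzᵢP/Pᵢˢᵃᵗ = 0.9193
  T = 337.6 K: ΣzᵢP/Pᵢˢᵃᵗ = 0.9787
Interpolating between 335.9 K and 337.6 K gives T ≈ 337.0 K.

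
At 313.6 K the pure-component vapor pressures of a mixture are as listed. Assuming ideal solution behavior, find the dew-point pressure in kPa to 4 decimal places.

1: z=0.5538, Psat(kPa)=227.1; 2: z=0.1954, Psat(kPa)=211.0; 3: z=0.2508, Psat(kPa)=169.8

Pdew = 206.5402 kPa

At the dew point ψ → 1, so Σzᵢ/Kᵢ = 1 with Kᵢ = Pᵢˢᵃᵗ/P ⇒ 1/P = Σzᵢ/Pᵢˢᵃᵗ.
1/P = 0.5538/227.1 + 0.1954/211.0 + 0.2508/169.8 = 0.0048417 ⇒ P = 206.5402 kPa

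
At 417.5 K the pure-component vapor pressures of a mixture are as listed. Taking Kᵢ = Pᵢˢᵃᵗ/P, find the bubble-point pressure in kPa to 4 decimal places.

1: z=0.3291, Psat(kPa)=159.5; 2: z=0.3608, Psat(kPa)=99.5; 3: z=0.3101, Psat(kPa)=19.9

Pbub = 94.5620 kPa

At the bubble point ψ → 0, so ΣzᵢKᵢ = 1 with Kᵢ = Pᵢˢᵃᵗ/P ⇒ P = ΣzᵢPᵢˢᵃᵗ.
P = 0.3291·159.5 + 0.3608·99.5 + 0.3101·19.9 = 94.5620 kPa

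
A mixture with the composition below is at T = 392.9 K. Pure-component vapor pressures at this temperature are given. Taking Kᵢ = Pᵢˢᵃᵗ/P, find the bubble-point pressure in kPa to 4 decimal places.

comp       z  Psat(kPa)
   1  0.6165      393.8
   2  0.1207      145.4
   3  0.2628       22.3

Pbub = 266.1879 kPa

At the bubble point ψ → 0, so ΣzᵢKᵢ = 1 with Kᵢ = Pᵢˢᵃᵗ/P ⇒ P = ΣzᵢPᵢˢᵃᵗ.
P = 0.6165·393.8 + 0.1207·145.4 + 0.2628·22.3 = 266.1879 kPa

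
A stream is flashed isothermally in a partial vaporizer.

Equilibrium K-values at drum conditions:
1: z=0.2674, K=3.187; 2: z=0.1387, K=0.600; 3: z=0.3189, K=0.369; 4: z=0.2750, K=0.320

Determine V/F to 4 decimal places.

V/F = 0.1057

Rachford–Rice: g(V/F) = Σ zᵢ(Kᵢ−1)/(1+V/F(Kᵢ−1)) = 0.
g(0) = ΣzᵢKᵢ − 1 = 0.1411 and g(1) = 1 − Σzᵢ/Kᵢ = -1.0387, so a root lies in (0, 1).
Newton iteration, V/F⁰ = 0.5:
  V/F = 0.5000: g = -0.36732, g' = -0.8894 → V/F = 0.0870
  V/F = 0.0870: g = 0.02215, g' = -1.2123 → V/F = 0.1053
  V/F = 0.1053: g = 0.00047, g' = -1.1624 → V/F = 0.1057
Converged at V/F = 0.1057.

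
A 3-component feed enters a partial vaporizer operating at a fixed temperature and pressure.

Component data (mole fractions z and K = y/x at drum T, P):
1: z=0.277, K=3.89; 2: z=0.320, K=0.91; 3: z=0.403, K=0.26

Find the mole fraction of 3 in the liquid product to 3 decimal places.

Newton–Raphson from ψ = 0.46:
  ψ = 0.460: g = -0.1385, g' = -0.936 → ψ = 0.312
  ψ = 0.312: g = 0.0035, g' = -1.015 → ψ = 0.316
Converged at ψ = 0.316.
Compositions from xᵢ = zᵢ/(1+ψ(Kᵢ−1)), yᵢ = Kᵢxᵢ:
  1: x = 0.145, y = 0.564
  2: x = 0.329, y = 0.300
  3: x = 0.526, y = 0.137

x_3 = 0.526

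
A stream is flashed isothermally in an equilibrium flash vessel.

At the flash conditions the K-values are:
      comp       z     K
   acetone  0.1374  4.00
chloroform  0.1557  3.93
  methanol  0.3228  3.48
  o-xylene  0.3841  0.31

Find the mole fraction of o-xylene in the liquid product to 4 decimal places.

x_o-xylene = 0.7962

Rachford–Rice: g(ψ) = Σ zᵢ(Kᵢ−1)/(1+ψ(Kᵢ−1)) = 0.
g(0) = ΣzᵢKᵢ − 1 = 1.4039 and g(1) = 1 − Σzᵢ/Kᵢ = -0.4058, so a root lies in (0, 1).
Newton iteration, ψ⁰ = 0.34:
  ψ = 0.3400: g = 0.52065, g' = -1.5350 → ψ = 0.6792
  ψ = 0.6792: g = 0.08773, g' = -1.2067 → ψ = 0.7519
  ψ = 0.7519: g = -0.00227, g' = -1.2786 → ψ = 0.7501
Converged at ψ = 0.7501.
Compositions from xᵢ = zᵢ/(1+ψ(Kᵢ−1)), yᵢ = Kᵢxᵢ:
  acetone: x = 0.0423, y = 0.1691
  chloroform: x = 0.0487, y = 0.1914
  methanol: x = 0.1129, y = 0.3927
  o-xylene: x = 0.7962, y = 0.2468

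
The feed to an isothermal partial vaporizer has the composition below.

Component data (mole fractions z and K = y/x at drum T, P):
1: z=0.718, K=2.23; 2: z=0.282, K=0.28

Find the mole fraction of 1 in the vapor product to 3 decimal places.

Let ψ = V/F and solve Σ zᵢ(Kᵢ−1)/(1+ψ(Kᵢ−1)) = 0.
Check two-phase: ΣzᵢKᵢ = 1.680 > 1 and Σzᵢ/Kᵢ = 1.329 > 1, so g(0) = 0.680 > 0 and g(1) = -0.329 < 0.
Binary case is linear: z₁(K₁−1)(1+ψ(K₂−1)) + z₂(K₂−1)(1+ψ(K₁−1)) = 0
⇒ ψ = [z₁(K₁−1)+z₂(K₂−1)] / [−(K₁−1)(K₂−1)] = 0.6801/0.8856 = 0.768
Compositions from xᵢ = zᵢ/(1+ψ(Kᵢ−1)), yᵢ = Kᵢxᵢ:
  1: x = 0.369, y = 0.823
  2: x = 0.631, y = 0.177

y_1 = 0.823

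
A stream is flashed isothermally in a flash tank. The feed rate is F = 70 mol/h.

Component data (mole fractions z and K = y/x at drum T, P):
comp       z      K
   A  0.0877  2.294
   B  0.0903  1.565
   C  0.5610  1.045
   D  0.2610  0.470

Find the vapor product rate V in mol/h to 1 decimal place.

V = 16.1 mol/h

Material balance + equilibrium reduce to Σ zᵢ(Kᵢ−1)/(1+ψ(Kᵢ−1)) = 0.
g(0) = ΣzᵢKᵢ − 1 = 0.0514 and g(1) = 1 − Σzᵢ/Kᵢ = -0.1881, so a root lies in (0, 1).
Iterate (Newton) starting at ψ = 0.5:
  ψ = 0.5000: g = -0.05483, g' = -0.2085 → ψ = 0.2370
  ψ = 0.2370: g = -0.00137, g' = -0.2054 → ψ = 0.2303
Converged at ψ = 0.2303.
Then V = ψ·F = 0.2303·70 = 16.1 mol/h and L = F − V = 53.9 mol/h.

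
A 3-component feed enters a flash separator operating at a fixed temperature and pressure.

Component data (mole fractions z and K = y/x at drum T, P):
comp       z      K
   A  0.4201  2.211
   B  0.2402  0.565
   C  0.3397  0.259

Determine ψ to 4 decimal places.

Material balance + equilibrium reduce to Σ zᵢ(Kᵢ−1)/(1+ψ(Kᵢ−1)) = 0.
g(0) = ΣzᵢKᵢ − 1 = 0.1525 and g(1) = 1 − Σzᵢ/Kᵢ = -0.9267, so a root lies in (0, 1).
Newton iteration, ψ⁰ = 0.5:
  ψ = 0.5000: g = -0.21653, g' = -0.7839 → ψ = 0.2238
  ψ = 0.2238: g = -0.01725, g' = -0.7052 → ψ = 0.1993
  ψ = 0.1993: g = 0.00007, g' = -0.7110 → ψ = 0.1994
Converged at ψ = 0.1994.

ψ = 0.1994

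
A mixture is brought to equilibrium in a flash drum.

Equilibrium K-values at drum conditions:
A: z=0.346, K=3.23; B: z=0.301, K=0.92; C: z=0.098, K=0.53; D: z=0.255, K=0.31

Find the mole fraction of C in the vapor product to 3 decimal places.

Material balance + equilibrium reduce to Σ zᵢ(Kᵢ−1)/(1+ψ(Kᵢ−1)) = 0.
Check two-phase: ΣzᵢKᵢ = 1.525 > 1 and Σzᵢ/Kᵢ = 1.442 > 1, so g(0) = 0.525 > 0 and g(1) = -0.442 < 0.
Iterate (Newton) starting at ψ = 0.5:
  ψ = 0.500: g = 0.0109, g' = -0.707 → ψ = 0.515
Converged at ψ = 0.515.
Compositions from xᵢ = zᵢ/(1+ψ(Kᵢ−1)), yᵢ = Kᵢxᵢ:
  A: x = 0.161, y = 0.520
  B: x = 0.314, y = 0.289
  C: x = 0.129, y = 0.069
  D: x = 0.396, y = 0.123

y_C = 0.069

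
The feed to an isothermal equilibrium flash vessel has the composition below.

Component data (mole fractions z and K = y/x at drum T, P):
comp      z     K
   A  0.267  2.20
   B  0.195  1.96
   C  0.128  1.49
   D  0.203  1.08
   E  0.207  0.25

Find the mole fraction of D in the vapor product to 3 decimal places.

y_D = 0.207

Material balance + equilibrium reduce to Σ zᵢ(Kᵢ−1)/(1+V/F(Kᵢ−1)) = 0.
Feasibility: ΣzᵢKᵢ = 1.431, Σzᵢ/Kᵢ = 1.323 — both > 1, two phases present.
Newton iteration, V/F⁰ = 0.67:
  V/F = 0.670: g = 0.0421, g' = -0.674 → V/F = 0.732
  V/F = 0.732: g = -0.0026, g' = -0.762 → V/F = 0.729
Converged at V/F = 0.729.
Compositions from xᵢ = zᵢ/(1+V/F(Kᵢ−1)), yᵢ = Kᵢxᵢ:
  A: x = 0.142, y = 0.313
  B: x = 0.115, y = 0.225
  C: x = 0.094, y = 0.141
  D: x = 0.192, y = 0.207
  E: x = 0.457, y = 0.114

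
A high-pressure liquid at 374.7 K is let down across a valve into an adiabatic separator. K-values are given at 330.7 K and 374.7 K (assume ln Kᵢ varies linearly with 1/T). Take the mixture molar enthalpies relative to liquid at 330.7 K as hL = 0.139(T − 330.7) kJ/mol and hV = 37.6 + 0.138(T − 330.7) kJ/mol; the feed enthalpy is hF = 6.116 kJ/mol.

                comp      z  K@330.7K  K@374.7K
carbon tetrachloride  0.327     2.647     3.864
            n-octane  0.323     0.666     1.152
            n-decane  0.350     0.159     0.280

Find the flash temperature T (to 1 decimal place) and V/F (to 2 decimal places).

T = 333.0 K, V/F = 0.15

Adiabatic flash: solve Rachford–Rice at each trial T, then check hF = ψ·hV(T) + (1−ψ)·hL(T).
  T = 330.7 K: K = (2.647, 0.666, 0.159), RR gives ψ = 0.130, H_out = 4.901 kJ/mol
  T = 374.7 K: K = (3.864, 1.152, 0.280), RR gives ψ = 0.541, H_out = 26.431 kJ/mol
  T = 352.7 K: K = (3.236, 0.891, 0.215), RR gives ψ = 0.344, H_out = 15.992 kJ/mol
  T = 341.7 K: K = (2.936, 0.774, 0.186), RR gives ψ = 0.241, H_out = 10.583 kJ/mol
  T = 336.2 K: K = (2.790, 0.719, 0.172), RR gives ψ = 0.187, H_out = 7.789 kJ/mol
  T = 333.4 K: K = (2.717, 0.692, 0.165), RR gives ψ = 0.158, H_out = 6.333 kJ/mol
  T = 332.0 K: K = (2.681, 0.678, 0.162), RR gives ψ = 0.144, H_out = 5.594 kJ/mol
Linear interpolation between T = 332.0 (H_out = 5.594) and T = 333.4 (H_out = 6.333) on hF = 6.116 gives T ≈ 333.0 K, at which ψ = 0.15.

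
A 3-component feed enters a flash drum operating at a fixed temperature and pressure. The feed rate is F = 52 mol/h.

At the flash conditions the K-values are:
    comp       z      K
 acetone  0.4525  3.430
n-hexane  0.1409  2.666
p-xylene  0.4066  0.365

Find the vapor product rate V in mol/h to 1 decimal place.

V = 39.0 mol/h

Material balance + equilibrium reduce to Σ zᵢ(Kᵢ−1)/(1+β(Kᵢ−1)) = 0.
Feasibility: ΣzᵢKᵢ = 2.0761, Σzᵢ/Kᵢ = 1.2987 — both > 1, two phases present.
Iterate (Newton) starting at β = 0.5:
  β = 0.5000: g = 0.24618, g' = -1.0130 → β = 0.7430
  β = 0.7430: g = 0.00799, g' = -1.0053 → β = 0.7510
Converged at β = 0.7510.
Then V = β·F = 0.7510·52 = 39.0 mol/h and L = F − V = 13.0 mol/h.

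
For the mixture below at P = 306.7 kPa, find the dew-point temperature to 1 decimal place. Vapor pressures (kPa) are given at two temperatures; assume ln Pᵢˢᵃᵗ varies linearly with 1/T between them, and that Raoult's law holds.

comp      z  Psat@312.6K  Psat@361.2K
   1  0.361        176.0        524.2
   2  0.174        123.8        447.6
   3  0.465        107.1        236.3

T = 357.1 K

Dew-point temperature: Σzᵢ·P/Pᵢˢᵃᵗ(T) = 1. Interpolate ln Pᵢˢᵃᵗ = aᵢ + bᵢ/T.
  T = 312.6 K: ΣzᵢP/Pᵢˢᵃᵗ = 2.3918
  T = 361.2 K: ΣzᵢP/Pᵢˢᵃᵗ = 0.9340
  T = 336.9 K: ΣzᵢP/Pᵢˢᵃᵗ = 1.4381
  T = 349.0 K: ΣzᵢP/Pᵢˢᵃᵗ = 1.1502
  T = 355.1 K: ΣzᵢP/Pᵢˢᵃᵗ = 1.0344
  T = 358.1 K: ΣzᵢP/Pᵢˢᵃᵗ = 0.9832
  T = 356.6 K: ΣzᵢP/Pᵢˢᵃᵗ = 1.0084
Interpolating between 356.6 K and 358.1 K gives T ≈ 357.1 K.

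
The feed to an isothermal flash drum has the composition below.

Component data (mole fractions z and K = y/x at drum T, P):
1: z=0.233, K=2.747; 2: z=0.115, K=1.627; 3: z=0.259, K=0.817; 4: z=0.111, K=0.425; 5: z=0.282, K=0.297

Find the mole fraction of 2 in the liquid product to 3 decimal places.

Iterate (Newton) starting at β = 0.5:
  β = 0.500: g = -0.1753, g' = -0.643 → β = 0.227
  β = 0.227: g = -0.0044, g' = -0.654 → β = 0.221
Converged at β = 0.221.
Compositions from xᵢ = zᵢ/(1+β(Kᵢ−1)), yᵢ = Kᵢxᵢ:
  1: x = 0.168, y = 0.462
  2: x = 0.101, y = 0.164
  3: x = 0.270, y = 0.221
  4: x = 0.127, y = 0.054
  5: x = 0.334, y = 0.099

x_2 = 0.101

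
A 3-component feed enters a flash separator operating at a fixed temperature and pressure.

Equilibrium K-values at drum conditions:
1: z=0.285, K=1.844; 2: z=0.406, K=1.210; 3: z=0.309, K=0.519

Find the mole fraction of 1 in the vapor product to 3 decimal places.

Iterate (Newton) starting at ψ = 0.41:
  ψ = 0.410: g = 0.0721, g' = -0.238 → ψ = 0.713
  ψ = 0.713: g = -0.0018, g' = -0.258 → ψ = 0.706
Converged at ψ = 0.706.
Compositions from xᵢ = zᵢ/(1+ψ(Kᵢ−1)), yᵢ = Kᵢxᵢ:
  1: x = 0.179, y = 0.329
  2: x = 0.354, y = 0.428
  3: x = 0.468, y = 0.243

y_1 = 0.329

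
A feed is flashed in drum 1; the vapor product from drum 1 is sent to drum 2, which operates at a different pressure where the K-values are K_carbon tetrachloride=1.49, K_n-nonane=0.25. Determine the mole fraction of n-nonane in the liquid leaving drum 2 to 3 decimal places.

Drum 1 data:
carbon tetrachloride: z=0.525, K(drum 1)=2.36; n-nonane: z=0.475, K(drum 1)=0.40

Drum 1:
Material balance + equilibrium reduce to Σ zᵢ(Kᵢ−1)/(1+ψ₁(Kᵢ−1)) = 0.
Check two-phase: ΣzᵢKᵢ = 1.429 > 1 and Σzᵢ/Kᵢ = 1.410 > 1, so g(0) = 0.429 > 0 and g(1) = -0.410 < 0.
Binary case is linear: z₁(K₁−1)(1+ψ₁(K₂−1)) + z₂(K₂−1)(1+ψ₁(K₁−1)) = 0
⇒ ψ₁ = [z₁(K₁−1)+z₂(K₂−1)] / [−(K₁−1)(K₂−1)] = 0.4290/0.8160 = 0.526
Drum-1 compositions:
  carbon tetrachloride: x = 0.306, y = 0.722
  n-nonane: x = 0.694, y = 0.278
Drum-2 feed = drum-1 vapor: z₂ = (0.7224, 0.2776).
Drum 2:
Rachford–Rice: g(ψ₂) = Σ zᵢ(Kᵢ−1)/(1+ψ₂(Kᵢ−1)) = 0.
g(0) = ΣzᵢKᵢ − 1 = 0.146 and g(1) = 1 − Σzᵢ/Kᵢ = -0.595, so a root lies in (0, 1).
Binary case is linear: z₁(K₁−1)(1+ψ₂(K₂−1)) + z₂(K₂−1)(1+ψ₂(K₁−1)) = 0
⇒ ψ₂ = [z₁(K₁−1)+z₂(K₂−1)] / [−(K₁−1)(K₂−1)] = 0.1458/0.3675 = 0.397
  carbon tetrachloride: x = 0.605, y = 0.901
  n-nonane: x = 0.395, y = 0.099

x_n-nonane (drum 2) = 0.395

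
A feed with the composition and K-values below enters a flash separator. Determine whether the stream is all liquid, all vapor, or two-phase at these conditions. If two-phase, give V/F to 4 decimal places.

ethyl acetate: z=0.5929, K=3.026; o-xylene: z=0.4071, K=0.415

two-phase, V/F = 0.8126

ΣzᵢKᵢ = 1.9631; Σzᵢ/Kᵢ = 1.1769.
Both exceed 1, so a two-phase solution exists.
Material balance + equilibrium reduce to Σ zᵢ(Kᵢ−1)/(1+ψ(Kᵢ−1)) = 0.
Binary case is linear: z₁(K₁−1)(1+ψ(K₂−1)) + z₂(K₂−1)(1+ψ(K₁−1)) = 0
⇒ ψ = [z₁(K₁−1)+z₂(K₂−1)] / [−(K₁−1)(K₂−1)] = 0.96306/1.18521 = 0.8126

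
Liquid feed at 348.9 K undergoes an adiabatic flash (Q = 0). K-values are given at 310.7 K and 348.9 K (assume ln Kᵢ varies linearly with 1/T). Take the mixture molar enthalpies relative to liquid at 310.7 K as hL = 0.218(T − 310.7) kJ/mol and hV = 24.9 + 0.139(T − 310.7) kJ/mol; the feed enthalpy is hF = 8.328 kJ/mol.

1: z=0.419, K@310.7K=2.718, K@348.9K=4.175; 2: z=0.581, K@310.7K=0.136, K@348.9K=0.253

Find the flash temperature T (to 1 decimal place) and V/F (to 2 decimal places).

T = 323.1 K, V/F = 0.24

Adiabatic flash: solve Rachford–Rice at each trial T, then check hF = ψ·hV(T) + (1−ψ)·hL(T).
  T = 310.7 K: K = (2.718, 0.136), RR gives ψ = 0.147, H_out = 3.655 kJ/mol
  T = 348.9 K: K = (4.175, 0.253), RR gives ψ = 0.378, H_out = 16.597 kJ/mol
  T = 329.8 K: K = (3.411, 0.189), RR gives ψ = 0.276, H_out = 10.609 kJ/mol
  T = 320.2 K: K = (3.053, 0.161), RR gives ψ = 0.216, H_out = 7.297 kJ/mol
  T = 325.0 K: K = (3.230, 0.175), RR gives ψ = 0.247, H_out = 8.989 kJ/mol
  T = 322.6 K: K = (3.141, 0.168), RR gives ψ = 0.232, H_out = 8.153 kJ/mol
Linear interpolation between T = 322.6 (H_out = 8.153) and T = 325.0 (H_out = 8.989) on hF = 8.328 gives T ≈ 323.1 K, at which ψ = 0.24.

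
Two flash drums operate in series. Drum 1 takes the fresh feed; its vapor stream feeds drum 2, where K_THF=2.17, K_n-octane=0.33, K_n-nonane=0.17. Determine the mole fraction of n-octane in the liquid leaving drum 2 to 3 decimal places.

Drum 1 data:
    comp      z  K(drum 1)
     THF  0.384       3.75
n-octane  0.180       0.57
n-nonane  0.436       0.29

Drum 1:
Let ψ₁ = V/F and solve Σ zᵢ(Kᵢ−1)/(1+ψ₁(Kᵢ−1)) = 0.
Feasibility: ΣzᵢKᵢ = 1.669, Σzᵢ/Kᵢ = 1.922 — both > 1, two phases present.
Newton–Raphson from ψ₁ = 0.63:
  ψ₁ = 0.630: g = -0.2798, g' = -1.171 → ψ₁ = 0.391
  ψ₁ = 0.391: g = -0.0128, g' = -1.144 → ψ₁ = 0.380
Converged at ψ₁ = 0.380.
Drum-1 compositions:
  THF: x = 0.188, y = 0.704
  n-octane: x = 0.215, y = 0.123
  n-nonane: x = 0.597, y = 0.173
Drum-2 feed = drum-1 vapor: z₂ = (0.7042, 0.1226, 0.1731).
Drum 2:
Let ψ₂ = V/F and solve Σ zᵢ(Kᵢ−1)/(1+ψ₂(Kᵢ−1)) = 0.
Check two-phase: ΣzᵢKᵢ = 1.598 > 1 and Σzᵢ/Kᵢ = 1.715 > 1, so g(0) = 0.598 > 0 and g(1) = -0.715 < 0.
Newton–Raphson from ψ₂ = 0.37:
  ψ₂ = 0.370: g = 0.2584, g' = -0.815 → ψ₂ = 0.687
  ψ₂ = 0.687: g = -0.0297, g' = -1.131 → ψ₂ = 0.661
  ψ₂ = 0.661: g = -0.0008, g' = -1.069 → ψ₂ = 0.660
Converged at ψ₂ = 0.660.
  THF: x = 0.397, y = 0.862
  n-octane: x = 0.220, y = 0.073
  n-nonane: x = 0.383, y = 0.065

x_n-octane (drum 2) = 0.220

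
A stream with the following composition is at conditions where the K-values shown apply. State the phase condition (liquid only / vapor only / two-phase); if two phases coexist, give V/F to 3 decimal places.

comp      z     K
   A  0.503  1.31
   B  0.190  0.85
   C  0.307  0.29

ΣzᵢKᵢ = 0.909; Σzᵢ/Kᵢ = 1.666.
Since ΣzᵢKᵢ < 1 the mixture is below its bubble point — single liquid phase.

liquid only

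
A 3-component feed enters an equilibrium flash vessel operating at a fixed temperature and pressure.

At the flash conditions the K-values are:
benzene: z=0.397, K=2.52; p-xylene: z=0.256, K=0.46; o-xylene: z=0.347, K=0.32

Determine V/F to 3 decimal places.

Material balance + equilibrium reduce to Σ zᵢ(Kᵢ−1)/(1+V/F(Kᵢ−1)) = 0.
Feasibility: ΣzᵢKᵢ = 1.229, Σzᵢ/Kᵢ = 1.798 — both > 1, two phases present.
Iterate (Newton) starting at V/F = 0.56:
  V/F = 0.560: g = -0.2533, g' = -0.840 → V/F = 0.258
  V/F = 0.258: g = -0.0136, g' = -0.810 → V/F = 0.242
Converged at V/F = 0.242.

V/F = 0.242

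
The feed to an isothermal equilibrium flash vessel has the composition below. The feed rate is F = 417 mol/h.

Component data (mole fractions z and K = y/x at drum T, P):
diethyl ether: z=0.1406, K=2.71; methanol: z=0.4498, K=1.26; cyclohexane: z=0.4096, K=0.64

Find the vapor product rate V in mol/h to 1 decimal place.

Let ψ = V/F and solve Σ zᵢ(Kᵢ−1)/(1+ψ(Kᵢ−1)) = 0.
Check two-phase: ΣzᵢKᵢ = 1.2099 > 1 and Σzᵢ/Kᵢ = 1.0489 > 1, so g(0) = 0.2099 > 0 and g(1) = -0.0489 < 0.
Newton–Raphson from ψ = 0.44:
  ψ = 0.4400: g = 0.06693, g' = -0.2333 → ψ = 0.7269
  ψ = 0.7269: g = 0.00583, g' = -0.2006 → ψ = 0.7560
Converged at ψ = 0.7560.
Then V = ψ·F = 0.7560·417 = 315.3 mol/h and L = F − V = 101.7 mol/h.

V = 315.3 mol/h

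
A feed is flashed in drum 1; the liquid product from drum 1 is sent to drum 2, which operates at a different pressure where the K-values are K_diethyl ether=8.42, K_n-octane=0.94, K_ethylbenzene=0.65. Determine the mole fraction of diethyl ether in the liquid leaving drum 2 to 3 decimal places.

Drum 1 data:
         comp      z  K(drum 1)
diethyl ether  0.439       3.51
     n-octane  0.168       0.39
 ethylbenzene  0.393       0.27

x_diethyl ether (drum 2) = 0.036

Drum 1:
Let ψ₁ = V/F and solve Σ zᵢ(Kᵢ−1)/(1+ψ₁(Kᵢ−1)) = 0.
g(0) = ΣzᵢKᵢ − 1 = 0.713 and g(1) = 1 − Σzᵢ/Kᵢ = -1.011, so a root lies in (0, 1).
Iterate (Newton) starting at ψ₁ = 0.5:
  ψ₁ = 0.500: g = -0.1106, g' = -1.193 → ψ₁ = 0.407
Converged at ψ₁ = 0.407.
Drum-1 compositions:
  diethyl ether: x = 0.217, y = 0.762
  n-octane: x = 0.224, y = 0.087
  ethylbenzene: x = 0.559, y = 0.151
Drum-2 feed = drum-1 liquid: z₂ = (0.2170, 0.2236, 0.5594).
Drum 2:
Newton iteration, ψ₂⁰ = 0.5:
  ψ₂ = 0.500: g = 0.0907, g' = -0.640 → ψ₂ = 0.642
  ψ₂ = 0.642: g = 0.0130, g' = -0.475 → ψ₂ = 0.669
  ψ₂ = 0.669: g = 0.0003, g' = -0.453 → ψ₂ = 0.670
Converged at ψ₂ = 0.670.
  diethyl ether: x = 0.036, y = 0.306
  n-octane: x = 0.233, y = 0.219
  ethylbenzene: x = 0.731, y = 0.475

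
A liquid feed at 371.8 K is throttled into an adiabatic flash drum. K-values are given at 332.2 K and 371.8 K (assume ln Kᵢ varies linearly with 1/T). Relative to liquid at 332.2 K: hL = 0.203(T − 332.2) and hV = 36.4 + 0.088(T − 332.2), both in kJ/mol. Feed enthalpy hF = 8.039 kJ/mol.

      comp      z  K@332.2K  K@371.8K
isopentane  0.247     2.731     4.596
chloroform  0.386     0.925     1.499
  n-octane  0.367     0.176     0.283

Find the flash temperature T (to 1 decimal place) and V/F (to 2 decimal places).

Adiabatic flash: solve Rachford–Rice at each trial T, then check hF = ψ·hV(T) + (1−ψ)·hL(T).
  T = 332.2 K: K = (2.731, 0.925, 0.176), RR gives ψ = 0.107, H_out = 3.891 kJ/mol
  T = 371.8 K: K = (4.596, 1.499, 0.283), RR gives ψ = 0.566, H_out = 26.062 kJ/mol
  T = 352.0 K: K = (3.595, 1.194, 0.226), RR gives ψ = 0.369, H_out = 16.599 kJ/mol
  T = 342.1 K: K = (3.146, 1.055, 0.200), RR gives ψ = 0.249, H_out = 10.780 kJ/mol
  T = 337.1 K: K = (2.932, 0.988, 0.188), RR gives ψ = 0.180, H_out = 7.459 kJ/mol
  T = 339.6 K: K = (3.038, 1.021, 0.194), RR gives ψ = 0.215, H_out = 9.156 kJ/mol
  T = 338.4 K: K = (2.987, 1.005, 0.191), RR gives ψ = 0.199, H_out = 8.351 kJ/mol
Linear interpolation between T = 337.1 (H_out = 7.459) and T = 338.4 (H_out = 8.351) on hF = 8.039 gives T ≈ 337.9 K, at which ψ = 0.19.

T = 337.9 K, V/F = 0.19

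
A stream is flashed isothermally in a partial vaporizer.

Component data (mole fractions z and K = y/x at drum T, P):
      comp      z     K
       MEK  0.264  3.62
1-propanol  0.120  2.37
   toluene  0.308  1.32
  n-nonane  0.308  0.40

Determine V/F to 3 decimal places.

V/F = 0.837

Rachford–Rice: g(V/F) = Σ zᵢ(Kᵢ−1)/(1+V/F(Kᵢ−1)) = 0.
Feasibility: ΣzᵢKᵢ = 1.770, Σzᵢ/Kᵢ = 1.127 — both > 1, two phases present.
Iterate (Newton) starting at V/F = 0.5:
  V/F = 0.500: g = 0.2180, g' = -0.669 → V/F = 0.826
  V/F = 0.826: g = 0.0073, g' = -0.686 → V/F = 0.837
Converged at V/F = 0.837.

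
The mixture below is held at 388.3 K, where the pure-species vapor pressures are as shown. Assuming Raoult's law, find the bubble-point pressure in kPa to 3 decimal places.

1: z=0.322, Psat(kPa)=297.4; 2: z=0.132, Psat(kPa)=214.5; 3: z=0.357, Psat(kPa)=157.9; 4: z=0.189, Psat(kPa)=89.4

Pbub = 197.344 kPa

At the bubble point ψ → 0, so ΣzᵢKᵢ = 1 with Kᵢ = Pᵢˢᵃᵗ/P ⇒ P = ΣzᵢPᵢˢᵃᵗ.
P = 0.322·297.4 + 0.132·214.5 + 0.357·157.9 + 0.189·89.4 = 197.344 kPa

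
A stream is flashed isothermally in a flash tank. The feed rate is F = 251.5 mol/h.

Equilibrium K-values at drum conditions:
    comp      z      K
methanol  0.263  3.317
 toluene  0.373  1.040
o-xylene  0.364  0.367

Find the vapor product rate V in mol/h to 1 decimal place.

Material balance + equilibrium reduce to Σ zᵢ(Kᵢ−1)/(1+V/F(Kᵢ−1)) = 0.
Feasibility: ΣzᵢKᵢ = 1.394, Σzᵢ/Kᵢ = 1.430 — both > 1, two phases present.
Newton iteration, V/F⁰ = 0.44:
  V/F = 0.440: g = -0.0030, g' = -0.627 → V/F = 0.435
Converged at V/F = 0.435.
Then V = V/F·F = 0.4353·251.5 = 109.5 mol/h and L = F − V = 142.0 mol/h.

V = 109.5 mol/h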